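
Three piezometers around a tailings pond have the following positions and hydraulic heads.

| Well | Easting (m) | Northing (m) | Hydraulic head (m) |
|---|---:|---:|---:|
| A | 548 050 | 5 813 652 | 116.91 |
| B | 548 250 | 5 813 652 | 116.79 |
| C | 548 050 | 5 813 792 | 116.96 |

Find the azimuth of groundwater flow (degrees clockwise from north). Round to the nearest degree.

∂h/∂x = (116.79 − 116.91) / (548250 − 548050) = -0.0006000
∂h/∂y = (116.96 − 116.91) / (5813792 − 5813652) = +0.0003571
Flow direction (−∇h) has components (+0.0006000 E, -0.0003571 N).
Azimuth = atan2(E, N) = atan2(+0.0006000, -0.0003571) = 120.8° ≈ 121°.

121°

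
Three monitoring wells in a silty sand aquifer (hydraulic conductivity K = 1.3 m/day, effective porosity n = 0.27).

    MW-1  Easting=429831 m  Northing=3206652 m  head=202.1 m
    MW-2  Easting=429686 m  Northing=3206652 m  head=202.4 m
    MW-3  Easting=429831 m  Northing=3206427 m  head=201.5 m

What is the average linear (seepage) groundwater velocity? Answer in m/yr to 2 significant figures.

∂h/∂x = (202.4 − 202.1) / (429686 − 429831) = -0.002069
∂h/∂y = (201.5 − 202.1) / (3206427 − 3206652) = +0.002667
|∇h| = √(-0.002069² + 0.002667²) = 0.003375
Seepage velocity v = K·i/n = 1.3 × 0.003375 / 0.27 = 0.01625 m/day = 5.935 m/yr.

5.9 m/yr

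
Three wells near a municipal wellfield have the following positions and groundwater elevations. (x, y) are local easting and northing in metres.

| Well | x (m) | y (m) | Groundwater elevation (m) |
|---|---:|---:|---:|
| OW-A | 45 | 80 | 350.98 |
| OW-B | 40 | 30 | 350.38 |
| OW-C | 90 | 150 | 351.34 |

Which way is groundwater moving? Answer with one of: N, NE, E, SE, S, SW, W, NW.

SE

With h = a·x + b·y + c and OW-A as origin, the differences give:
  (-5)·a + (-50)·b = -0.60
  45·a + 70·b = +0.36
Eliminate b (×70 and ×(-50), subtract): 1900·a = -24.000 → a = ∂h/∂x = -0.01263
Back-substitute: b = ∂h/∂y = +0.01326.
Flow = −∇h = (+0.01263 east, -0.01326 north), which points southeast.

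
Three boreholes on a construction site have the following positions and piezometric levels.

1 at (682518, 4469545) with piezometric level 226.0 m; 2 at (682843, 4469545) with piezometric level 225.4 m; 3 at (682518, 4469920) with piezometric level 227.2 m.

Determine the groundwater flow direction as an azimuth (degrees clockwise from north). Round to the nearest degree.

150°

∂h/∂x = (225.4 − 226.0) / (682843 − 682518) = -0.001846
∂h/∂y = (227.2 − 226.0) / (4469920 − 4469545) = +0.003200
Flow direction (−∇h) has components (+0.001846 E, -0.003200 N).
Azimuth = atan2(E, N) = atan2(+0.001846, -0.003200) = 150.0° ≈ 150°.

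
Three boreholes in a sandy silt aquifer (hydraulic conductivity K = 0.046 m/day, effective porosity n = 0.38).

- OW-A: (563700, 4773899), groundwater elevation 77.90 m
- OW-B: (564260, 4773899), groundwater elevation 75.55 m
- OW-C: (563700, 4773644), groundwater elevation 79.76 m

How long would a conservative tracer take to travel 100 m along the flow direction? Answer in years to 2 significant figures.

∂h/∂x = (75.55 − 77.90) / (564260 − 563700) = -0.004196
∂h/∂y = (79.76 − 77.90) / (4773644 − 4773899) = -0.007294
|∇h| = √(-0.004196² + -0.007294²) = 0.008415
Seepage velocity v = K·i/n = 0.046 × 0.008415 / 0.38 = 0.001019 m/day.
t = 100 / 0.001019 = 9.814e+04 days = 269 years.

270 years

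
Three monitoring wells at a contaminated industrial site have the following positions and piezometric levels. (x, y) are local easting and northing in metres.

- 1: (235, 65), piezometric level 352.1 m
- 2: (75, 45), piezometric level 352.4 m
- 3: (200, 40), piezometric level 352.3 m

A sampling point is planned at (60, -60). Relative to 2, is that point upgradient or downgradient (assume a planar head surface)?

upgradient

With h = a·x + b·y + c and 1 as origin, the differences give:
  (-160)·a + (-20)·b = +0.3
  (-35)·a + (-25)·b = +0.2
Eliminate b (×(-25) and ×(-20), subtract): 3300·a = -3.50 → a = ∂h/∂x = -0.001061
Back-substitute: b = ∂h/∂y = -0.006515.
Head at (60, -60) = 352.1 + (-0.001061)·(-175) + (-0.006515)·(-125) = 353.10 m.
That is higher than the 352.4 m at 2, so the point is upgradient.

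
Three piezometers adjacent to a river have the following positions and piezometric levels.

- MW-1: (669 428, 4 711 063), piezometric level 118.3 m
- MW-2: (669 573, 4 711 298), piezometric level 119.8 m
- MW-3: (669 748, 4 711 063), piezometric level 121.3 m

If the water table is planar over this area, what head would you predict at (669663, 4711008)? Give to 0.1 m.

Differences from MW-1: to MW-2 (Δx, Δy, Δh) = (145, 235, +1.5); to MW-3 = (320, 0, +3.0).
Solve a·Δx + b·Δy = Δh: det = 145·0 − 320·235 = -75200.
∂h/∂x = [(+1.5)·0 − (+3.0)·235] / -75200 = +0.009375
∂h/∂y = [145·(+3.0) − 320·(+1.5)] / -75200 = +0.0005984
h(669663, 4711008) = 118.3 + (+0.009375)·(235) + (+0.0005984)·(-55) = 118.3 +2.203 -0.033 = 120.470 m.

120.5 m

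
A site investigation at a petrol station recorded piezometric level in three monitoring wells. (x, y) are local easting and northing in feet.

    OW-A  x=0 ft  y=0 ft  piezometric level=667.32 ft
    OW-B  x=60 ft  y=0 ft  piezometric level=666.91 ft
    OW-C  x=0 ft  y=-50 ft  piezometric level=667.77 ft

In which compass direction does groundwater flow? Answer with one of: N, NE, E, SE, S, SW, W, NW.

NE

∂h/∂x = (666.91 − 667.32) / (60 − 0) = -0.006833
∂h/∂y = (667.77 − 667.32) / (-50 − 0) = -0.009000
Flow = −∇h = (+0.006833 east, +0.009000 north), which points northeast.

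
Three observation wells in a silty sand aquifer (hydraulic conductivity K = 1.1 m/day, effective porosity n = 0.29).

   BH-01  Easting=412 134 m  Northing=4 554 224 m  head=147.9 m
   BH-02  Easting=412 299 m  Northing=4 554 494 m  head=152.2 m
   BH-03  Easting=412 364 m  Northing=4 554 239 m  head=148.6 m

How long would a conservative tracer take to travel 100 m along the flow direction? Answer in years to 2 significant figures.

4.9 years

With h = a·x + b·y + c and BH-01 as origin, the differences give:
  165·a + 270·b = +4.3
  230·a + 15·b = +0.7
Eliminate b (×15 and ×270, subtract): -59625·a = -124.50 → a = ∂h/∂x = +0.002088
Back-substitute: b = ∂h/∂y = +0.01465.
|∇h| = √(0.002088² + 0.01465²) = 0.0148
Seepage velocity v = K·i/n = 1.1 × 0.0148 / 0.29 = 0.05614 m/day.
t = 100 / 0.05614 = 1781 days = 4.88 years.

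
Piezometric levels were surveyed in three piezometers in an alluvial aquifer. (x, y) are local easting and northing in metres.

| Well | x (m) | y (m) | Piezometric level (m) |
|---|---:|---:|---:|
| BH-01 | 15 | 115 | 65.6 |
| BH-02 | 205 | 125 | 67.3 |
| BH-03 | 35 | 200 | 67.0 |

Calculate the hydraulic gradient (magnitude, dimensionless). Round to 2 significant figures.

0.017

Three-point gradient (reference BH-01): Δ to BH-02 = (190, 10, +1.7), Δ to BH-03 = (20, 85, +1.4).
∂h/∂x = +0.008182, ∂h/∂y = +0.01455 (det = 15950).
|∇h| = √(0.008182² + 0.01455²) = 0.01669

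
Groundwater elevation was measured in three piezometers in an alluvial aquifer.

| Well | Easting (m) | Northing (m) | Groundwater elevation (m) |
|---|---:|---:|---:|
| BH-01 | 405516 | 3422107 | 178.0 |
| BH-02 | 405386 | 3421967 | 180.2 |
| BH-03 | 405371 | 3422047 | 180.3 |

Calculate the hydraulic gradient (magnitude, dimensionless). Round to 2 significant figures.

With h = a·x + b·y + c and BH-01 as origin, the differences give:
  (-130)·a + (-140)·b = +2.2
  (-145)·a + (-60)·b = +2.3
Eliminate b (×(-60) and ×(-140), subtract): -12500·a = 190.00 → a = ∂h/∂x = -0.01520
Back-substitute: b = ∂h/∂y = -0.001600.
|∇h| = √(-0.01520² + -0.001600²) = 0.01528

0.015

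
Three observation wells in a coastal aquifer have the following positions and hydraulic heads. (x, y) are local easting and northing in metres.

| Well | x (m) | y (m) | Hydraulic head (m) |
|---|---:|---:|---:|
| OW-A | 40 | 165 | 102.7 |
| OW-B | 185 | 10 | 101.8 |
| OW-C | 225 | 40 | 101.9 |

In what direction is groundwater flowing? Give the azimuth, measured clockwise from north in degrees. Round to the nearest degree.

167°

Taking OW-A as reference: OW-B−OW-A = (145, -155, -0.9); OW-C−OW-A = (185, -125, -0.8).
Determinant of the coordinate differences = 145·(-125) − 185·(-155) = 10550.
∂h/∂x = [(-0.9)·(-125) − (-0.8)·(-155)] / 10550 = -0.001090
∂h/∂y = [145·(-0.8) − 185·(-0.9)] / 10550 = +0.004787
Flow direction (−∇h) has components (+0.001090 E, -0.004787 N).
Azimuth = atan2(E, N) = atan2(+0.001090, -0.004787) = 167.2° ≈ 167°.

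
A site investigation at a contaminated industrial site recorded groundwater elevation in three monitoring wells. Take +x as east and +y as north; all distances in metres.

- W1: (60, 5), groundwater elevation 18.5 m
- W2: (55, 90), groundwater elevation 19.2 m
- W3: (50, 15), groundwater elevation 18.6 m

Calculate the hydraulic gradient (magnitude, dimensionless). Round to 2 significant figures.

0.0083

With h = a·x + b·y + c and W1 as origin, the differences give:
  (-5)·a + 85·b = +0.7
  (-10)·a + 10·b = +0.1
Eliminate b (×10 and ×85, subtract): 800·a = -1.50 → a = ∂h/∂x = -0.001875
Back-substitute: b = ∂h/∂y = +0.008125.
|∇h| = √(-0.001875² + 0.008125²) = 0.008339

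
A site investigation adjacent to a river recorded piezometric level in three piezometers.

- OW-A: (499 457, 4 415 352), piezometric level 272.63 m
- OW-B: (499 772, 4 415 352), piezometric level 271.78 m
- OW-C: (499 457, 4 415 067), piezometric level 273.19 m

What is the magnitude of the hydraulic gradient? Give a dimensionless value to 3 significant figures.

0.00334

∂h/∂x = (271.78 − 272.63) / (499772 − 499457) = -0.002698
∂h/∂y = (273.19 − 272.63) / (4415067 − 4415352) = -0.001965
|∇h| = √(-0.002698² + -0.001965²) = 0.003338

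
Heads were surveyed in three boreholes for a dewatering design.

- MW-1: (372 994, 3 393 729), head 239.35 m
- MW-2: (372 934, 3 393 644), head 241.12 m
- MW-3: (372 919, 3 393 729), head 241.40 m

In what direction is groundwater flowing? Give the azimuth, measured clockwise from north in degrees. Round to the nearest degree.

With h = a·x + b·y + c and MW-1 as origin, the differences give:
  (-60)·a + (-85)·b = +1.77
  (-75)·a + 0·b = +2.05
Eliminate b (×0 and ×(-85), subtract): -6375·a = 174.250 → a = ∂h/∂x = -0.02733
Back-substitute: b = ∂h/∂y = -0.001529.
Flow direction (−∇h) has components (+0.02733 E, +0.001529 N).
Azimuth = atan2(E, N) = atan2(+0.02733, +0.001529) = 86.8° ≈ 087°.

087°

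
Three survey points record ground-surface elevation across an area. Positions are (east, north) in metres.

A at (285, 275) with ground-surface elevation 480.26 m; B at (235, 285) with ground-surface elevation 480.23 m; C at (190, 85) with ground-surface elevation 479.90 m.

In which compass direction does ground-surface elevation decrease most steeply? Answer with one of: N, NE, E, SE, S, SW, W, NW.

SW

Three-point gradient (reference A): Δ to B = (-50, 10, -0.03), Δ to C = (-95, -190, -0.36).
∂z/∂x = +0.0008900, ∂z/∂y = +0.001450 (det = 10450).
Steepest decrease is along −∇f = (-0.0008900 E, -0.001450 N) → southwest.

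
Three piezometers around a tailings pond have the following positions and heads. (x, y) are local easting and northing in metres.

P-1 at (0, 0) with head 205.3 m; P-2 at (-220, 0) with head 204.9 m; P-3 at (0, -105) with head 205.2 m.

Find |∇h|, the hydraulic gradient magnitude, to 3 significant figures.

∂h/∂x = (204.9 − 205.3) / (-220 − 0) = +0.001818
∂h/∂y = (205.2 − 205.3) / (-105 − 0) = +0.0009524
|∇h| = √(0.001818² + 0.0009524²) = 0.002052

0.00205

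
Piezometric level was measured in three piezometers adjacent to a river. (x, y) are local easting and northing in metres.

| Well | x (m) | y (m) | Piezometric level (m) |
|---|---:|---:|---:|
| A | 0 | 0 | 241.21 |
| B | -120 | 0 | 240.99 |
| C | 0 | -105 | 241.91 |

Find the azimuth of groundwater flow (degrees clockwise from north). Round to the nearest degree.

345°

∂h/∂x = (240.99 − 241.21) / (-120 − 0) = +0.001833
∂h/∂y = (241.91 − 241.21) / (-105 − 0) = -0.006667
Flow direction (−∇h) has components (-0.001833 E, +0.006667 N).
Azimuth = atan2(E, N) = atan2(-0.001833, +0.006667) = 344.6° ≈ 345°.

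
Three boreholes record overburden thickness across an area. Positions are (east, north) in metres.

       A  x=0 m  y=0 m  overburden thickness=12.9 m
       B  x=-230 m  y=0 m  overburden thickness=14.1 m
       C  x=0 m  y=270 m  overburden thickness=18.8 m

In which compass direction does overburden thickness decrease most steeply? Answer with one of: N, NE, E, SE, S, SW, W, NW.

S

∂d/∂x = (14.1 − 12.9) / (-230 − 0) = -0.005217
∂d/∂y = (18.8 − 12.9) / (270 − 0) = +0.02185
Steepest decrease is along −∇f = (+0.005217 E, -0.02185 N) → south.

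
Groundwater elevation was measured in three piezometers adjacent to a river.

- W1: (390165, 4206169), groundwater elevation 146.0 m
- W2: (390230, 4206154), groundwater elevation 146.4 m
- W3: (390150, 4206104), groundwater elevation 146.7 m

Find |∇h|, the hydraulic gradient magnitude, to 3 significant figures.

Three-point gradient (reference W1): Δ to W2 = (65, -15, +0.4), Δ to W3 = (-15, -65, +0.7).
∂h/∂x = +0.003483, ∂h/∂y = -0.01157 (det = -4450).
|∇h| = √(0.003483² + -0.01157²) = 0.01208

0.0121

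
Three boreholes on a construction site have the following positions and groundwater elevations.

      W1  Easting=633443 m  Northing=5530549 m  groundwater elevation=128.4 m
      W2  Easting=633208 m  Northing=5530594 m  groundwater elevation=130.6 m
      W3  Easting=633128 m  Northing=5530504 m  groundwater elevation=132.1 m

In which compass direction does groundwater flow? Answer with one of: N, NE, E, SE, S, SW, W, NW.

With h = a·x + b·y + c and W1 as origin, the differences give:
  (-235)·a + 45·b = +2.2
  (-315)·a + (-45)·b = +3.7
Eliminate b (×(-45) and ×45, subtract): 24750·a = -265.50 → a = ∂h/∂x = -0.01073
Back-substitute: b = ∂h/∂y = -0.007131.
Flow = −∇h = (+0.01073 east, +0.007131 north), which points northeast.

NE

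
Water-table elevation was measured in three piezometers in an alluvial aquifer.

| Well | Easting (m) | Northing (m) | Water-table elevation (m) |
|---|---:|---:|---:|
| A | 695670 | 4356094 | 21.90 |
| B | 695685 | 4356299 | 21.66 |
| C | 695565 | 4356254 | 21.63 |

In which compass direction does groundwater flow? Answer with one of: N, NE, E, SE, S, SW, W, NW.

Differences from A: to B (Δx, Δy, Δh) = (15, 205, -0.24); to C = (-105, 160, -0.27).
Solve a·Δx + b·Δy = Δh: det = 15·160 − (-105)·205 = 23925.
∂h/∂x = [(-0.24)·160 − (-0.27)·205] / 23925 = +0.0007085
∂h/∂y = [15·(-0.27) − (-105)·(-0.24)] / 23925 = -0.001223
Flow = −∇h = (-0.0007085 east, +0.001223 north), which points northwest.

NW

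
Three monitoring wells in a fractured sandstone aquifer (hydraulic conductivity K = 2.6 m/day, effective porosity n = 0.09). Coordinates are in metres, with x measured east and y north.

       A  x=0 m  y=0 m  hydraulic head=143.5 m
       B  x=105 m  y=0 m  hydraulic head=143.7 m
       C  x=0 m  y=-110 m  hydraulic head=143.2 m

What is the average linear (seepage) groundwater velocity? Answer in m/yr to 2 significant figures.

35 m/yr

∂h/∂x = (143.7 − 143.5) / (105 − 0) = +0.001905
∂h/∂y = (143.2 − 143.5) / (-110 − 0) = +0.002727
|∇h| = √(0.001905² + 0.002727²) = 0.003326
Seepage velocity v = K·i/n = 2.6 × 0.003326 / 0.09 = 0.09608 m/day = 35.09 m/yr.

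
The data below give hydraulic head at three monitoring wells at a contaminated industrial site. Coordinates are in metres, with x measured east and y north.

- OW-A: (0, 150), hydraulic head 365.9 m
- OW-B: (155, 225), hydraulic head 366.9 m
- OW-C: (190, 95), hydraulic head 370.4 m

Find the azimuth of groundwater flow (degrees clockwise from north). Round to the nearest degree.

Three-point gradient (reference OW-A): Δ to OW-B = (155, 75, +1.0), Δ to OW-C = (190, -55, +4.5).
∂h/∂x = +0.01723, ∂h/∂y = -0.02228 (det = -22775).
Flow direction (−∇h) has components (-0.01723 E, +0.02228 N).
Azimuth = atan2(E, N) = atan2(-0.01723, +0.02228) = 322.3° ≈ 322°.

322°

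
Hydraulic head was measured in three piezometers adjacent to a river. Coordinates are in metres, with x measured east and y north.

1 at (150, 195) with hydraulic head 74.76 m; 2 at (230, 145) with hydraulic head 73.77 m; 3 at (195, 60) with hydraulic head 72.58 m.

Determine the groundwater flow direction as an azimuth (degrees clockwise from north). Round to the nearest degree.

169°

Three-point gradient (reference 1): Δ to 2 = (80, -50, -0.99), Δ to 3 = (45, -135, -2.18).
∂h/∂x = -0.002883, ∂h/∂y = +0.01519 (det = -8550).
Flow direction (−∇h) has components (+0.002883 E, -0.01519 N).
Azimuth = atan2(E, N) = atan2(+0.002883, -0.01519) = 169.3° ≈ 169°.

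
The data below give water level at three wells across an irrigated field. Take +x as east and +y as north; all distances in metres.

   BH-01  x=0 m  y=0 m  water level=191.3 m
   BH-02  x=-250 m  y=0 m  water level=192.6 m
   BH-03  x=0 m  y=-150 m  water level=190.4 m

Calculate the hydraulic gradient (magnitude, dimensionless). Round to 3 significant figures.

0.00794

∂h/∂x = (192.6 − 191.3) / (-250 − 0) = -0.005200
∂h/∂y = (190.4 − 191.3) / (-150 − 0) = +0.006000
|∇h| = √(-0.005200² + 0.006000²) = 0.00794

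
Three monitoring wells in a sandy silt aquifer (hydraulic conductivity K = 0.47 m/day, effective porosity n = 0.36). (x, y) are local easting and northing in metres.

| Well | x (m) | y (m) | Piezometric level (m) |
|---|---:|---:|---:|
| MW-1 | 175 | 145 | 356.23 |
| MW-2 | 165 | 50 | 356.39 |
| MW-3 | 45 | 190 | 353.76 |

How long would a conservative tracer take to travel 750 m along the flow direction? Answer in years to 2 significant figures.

Taking MW-1 as reference: MW-2−MW-1 = (-10, -95, +0.16); MW-3−MW-1 = (-130, 45, -2.47).
Determinant of the coordinate differences = (-10)·45 − (-130)·(-95) = -12800.
∂h/∂x = [(+0.16)·45 − (-2.47)·(-95)] / -12800 = +0.01777
∂h/∂y = [(-10)·(-2.47) − (-130)·(+0.16)] / -12800 = -0.003555
|∇h| = √(0.01777² + -0.003555²) = 0.01812
Seepage velocity v = K·i/n = 0.47 × 0.01812 / 0.36 = 0.02366 m/day.
t = 750 / 0.02366 = 3.17e+04 days = 86.8 years.

87 years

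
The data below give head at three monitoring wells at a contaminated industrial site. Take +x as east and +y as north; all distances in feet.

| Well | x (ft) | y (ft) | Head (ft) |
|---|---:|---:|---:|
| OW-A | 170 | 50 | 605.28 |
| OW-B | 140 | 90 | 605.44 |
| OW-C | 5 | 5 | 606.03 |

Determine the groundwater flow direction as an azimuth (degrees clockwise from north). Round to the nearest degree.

Three-point gradient (reference OW-A): Δ to OW-B = (-30, 40, +0.16), Δ to OW-C = (-165, -45, +0.75).
∂h/∂x = -0.004679, ∂h/∂y = +0.0004906 (det = 7950).
Flow direction (−∇h) has components (+0.004679 E, -0.0004906 N).
Azimuth = atan2(E, N) = atan2(+0.004679, -0.0004906) = 96.0° ≈ 096°.

096°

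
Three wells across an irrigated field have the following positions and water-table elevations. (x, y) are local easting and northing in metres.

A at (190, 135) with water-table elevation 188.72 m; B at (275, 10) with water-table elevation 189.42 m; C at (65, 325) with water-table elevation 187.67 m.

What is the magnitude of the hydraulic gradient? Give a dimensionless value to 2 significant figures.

0.0047

Three-point gradient (reference A): Δ to B = (85, -125, +0.70), Δ to C = (-125, 190, -1.05).
∂h/∂x = +0.003333, ∂h/∂y = -0.003333 (det = 525).
|∇h| = √(0.003333² + -0.003333²) = 0.004714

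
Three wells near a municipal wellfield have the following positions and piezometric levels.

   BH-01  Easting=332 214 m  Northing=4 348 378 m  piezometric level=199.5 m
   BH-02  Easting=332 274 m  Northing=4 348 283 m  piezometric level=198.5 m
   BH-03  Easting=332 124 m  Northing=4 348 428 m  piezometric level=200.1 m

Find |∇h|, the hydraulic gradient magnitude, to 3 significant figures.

With h = a·x + b·y + c and BH-01 as origin, the differences give:
  60·a + (-95)·b = -1.0
  (-90)·a + 50·b = +0.6
Eliminate b (×50 and ×(-95), subtract): -5550·a = 7.00 → a = ∂h/∂x = -0.001261
Back-substitute: b = ∂h/∂y = +0.009730.
|∇h| = √(-0.001261² + 0.009730²) = 0.009811

0.00981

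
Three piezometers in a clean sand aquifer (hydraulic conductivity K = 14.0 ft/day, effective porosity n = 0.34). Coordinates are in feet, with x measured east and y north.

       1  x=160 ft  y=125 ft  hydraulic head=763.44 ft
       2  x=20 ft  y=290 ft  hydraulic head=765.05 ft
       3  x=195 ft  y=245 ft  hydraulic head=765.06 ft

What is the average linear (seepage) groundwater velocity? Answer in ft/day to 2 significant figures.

Three-point gradient (reference 1): Δ to 2 = (-140, 165, +1.61), Δ to 3 = (35, 120, +1.62).
∂h/∂x = +0.003282, ∂h/∂y = +0.01254 (det = -22575).
|∇h| = √(0.003282² + 0.01254²) = 0.01296
Seepage velocity v = K·i/n = 14.0 × 0.01296 / 0.34 = 0.5336 ft/day.

0.53 ft/day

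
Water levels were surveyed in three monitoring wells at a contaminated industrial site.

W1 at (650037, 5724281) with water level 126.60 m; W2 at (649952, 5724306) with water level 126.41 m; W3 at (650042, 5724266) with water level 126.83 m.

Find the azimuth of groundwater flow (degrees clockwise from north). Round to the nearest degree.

009°

Differences from W1: to W2 (Δx, Δy, Δh) = (-85, 25, -0.19); to W3 = (5, -15, +0.23).
Determinant of the coordinate differences = (-85)·(-15) − 5·25 = 1150.
∂h/∂x = [(-0.19)·(-15) − (+0.23)·25] / 1150 = -0.002522
∂h/∂y = [(-85)·(+0.23) − 5·(-0.19)] / 1150 = -0.01617
Flow direction (−∇h) has components (+0.002522 E, +0.01617 N).
Azimuth = atan2(E, N) = atan2(+0.002522, +0.01617) = 8.9° ≈ 009°.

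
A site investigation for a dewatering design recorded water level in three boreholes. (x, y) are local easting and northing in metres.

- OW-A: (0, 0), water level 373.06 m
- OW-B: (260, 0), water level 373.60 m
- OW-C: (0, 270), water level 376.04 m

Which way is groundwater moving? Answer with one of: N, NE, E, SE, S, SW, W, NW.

∂h/∂x = (373.60 − 373.06) / (260 − 0) = +0.002077
∂h/∂y = (376.04 − 373.06) / (270 − 0) = +0.01104
Flow = −∇h = (-0.002077 east, -0.01104 north), which points south.

S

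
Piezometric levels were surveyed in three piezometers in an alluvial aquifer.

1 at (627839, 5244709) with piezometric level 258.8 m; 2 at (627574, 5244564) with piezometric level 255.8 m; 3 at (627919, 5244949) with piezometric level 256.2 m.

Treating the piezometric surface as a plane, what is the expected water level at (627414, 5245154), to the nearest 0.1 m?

241.9 m

Taking 1 as reference: 2−1 = (-265, -145, -3.0); 3−1 = (80, 240, -2.6).
Solve a·Δx + b·Δy = Δh: det = (-265)·240 − 80·(-145) = -52000.
∂h/∂x = [(-3.0)·240 − (-2.6)·(-145)] / -52000 = +0.02110
∂h/∂y = [(-265)·(-2.6) − 80·(-3.0)] / -52000 = -0.01787
h(627414, 5245154) = 258.8 + (+0.02110)·(-425) + (-0.01787)·(445) = 258.8 -8.966 -7.950 = 241.884 m.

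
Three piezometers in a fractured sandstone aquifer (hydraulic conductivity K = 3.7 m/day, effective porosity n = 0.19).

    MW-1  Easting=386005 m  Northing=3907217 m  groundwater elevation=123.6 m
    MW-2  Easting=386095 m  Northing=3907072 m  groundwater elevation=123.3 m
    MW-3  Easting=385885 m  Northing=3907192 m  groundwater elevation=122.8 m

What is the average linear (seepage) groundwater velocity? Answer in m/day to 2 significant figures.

0.15 m/day

Differences from MW-1: to MW-2 (Δx, Δy, Δh) = (90, -145, -0.3); to MW-3 = (-120, -25, -0.8).
Determinant of the coordinate differences = 90·(-25) − (-120)·(-145) = -19650.
∂h/∂x = [(-0.3)·(-25) − (-0.8)·(-145)] / -19650 = +0.005522
∂h/∂y = [90·(-0.8) − (-120)·(-0.3)] / -19650 = +0.005496
|∇h| = √(0.005522² + 0.005496²) = 0.007791
Seepage velocity v = K·i/n = 3.7 × 0.007791 / 0.19 = 0.1517 m/day.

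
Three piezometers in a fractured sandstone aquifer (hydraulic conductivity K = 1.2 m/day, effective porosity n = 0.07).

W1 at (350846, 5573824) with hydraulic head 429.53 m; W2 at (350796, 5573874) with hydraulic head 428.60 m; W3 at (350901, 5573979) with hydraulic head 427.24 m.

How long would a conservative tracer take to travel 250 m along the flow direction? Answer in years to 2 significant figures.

Differences from W1: to W2 (Δx, Δy, Δh) = (-50, 50, -0.93); to W3 = (55, 155, -2.29).
Solve a·Δx + b·Δy = Δh: det = (-50)·155 − 55·50 = -10500.
∂h/∂x = [(-0.93)·155 − (-2.29)·50] / -10500 = +0.002824
∂h/∂y = [(-50)·(-2.29) − 55·(-0.93)] / -10500 = -0.01578
|∇h| = √(0.002824² + -0.01578²) = 0.01603
Seepage velocity v = K·i/n = 1.2 × 0.01603 / 0.07 = 0.2748 m/day.
t = 250 / 0.2748 = 909.8 days = 2.49 years.

2.5 years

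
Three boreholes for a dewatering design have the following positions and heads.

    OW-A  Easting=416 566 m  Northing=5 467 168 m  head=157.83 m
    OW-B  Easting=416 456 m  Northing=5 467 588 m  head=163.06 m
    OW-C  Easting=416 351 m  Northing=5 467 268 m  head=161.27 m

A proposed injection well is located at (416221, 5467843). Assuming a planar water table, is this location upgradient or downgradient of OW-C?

upgradient

Three-point gradient (reference OW-A): Δ to OW-B = (-110, 420, +5.23), Δ to OW-C = (-215, 100, +3.44).
∂h/∂x = -0.01162, ∂h/∂y = +0.009408 (det = 79300).
Head at (416221, 5467843) = 157.83 + (-0.01162)·(-345) + (+0.009408)·(675) = 168.19 m.
That is higher than the 161.27 m at OW-C, so the point is upgradient.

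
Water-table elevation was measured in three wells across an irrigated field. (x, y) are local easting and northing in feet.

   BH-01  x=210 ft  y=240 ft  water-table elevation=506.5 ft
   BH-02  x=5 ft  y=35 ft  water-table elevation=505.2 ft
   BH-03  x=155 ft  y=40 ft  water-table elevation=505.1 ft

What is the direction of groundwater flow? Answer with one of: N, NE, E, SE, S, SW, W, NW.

Differences from BH-01: to BH-02 (Δx, Δy, Δh) = (-205, -205, -1.3); to BH-03 = (-55, -200, -1.4).
Solve a·Δx + b·Δy = Δh: det = (-205)·(-200) − (-55)·(-205) = 29725.
∂h/∂x = [(-1.3)·(-200) − (-1.4)·(-205)] / 29725 = -0.0009083
∂h/∂y = [(-205)·(-1.4) − (-55)·(-1.3)] / 29725 = +0.007250
Flow = −∇h = (+0.0009083 east, -0.007250 north), which points south.

S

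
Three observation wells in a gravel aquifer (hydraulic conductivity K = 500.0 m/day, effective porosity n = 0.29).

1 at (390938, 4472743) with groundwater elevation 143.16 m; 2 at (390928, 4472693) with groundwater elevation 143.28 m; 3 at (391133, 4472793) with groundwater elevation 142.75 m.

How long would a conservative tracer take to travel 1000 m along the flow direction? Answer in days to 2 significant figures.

220 days

Taking 1 as reference: 2−1 = (-10, -50, +0.12); 3−1 = (195, 50, -0.41).
Solve a·Δx + b·Δy = Δh: det = (-10)·50 − 195·(-50) = 9250.
∂h/∂x = [(+0.12)·50 − (-0.41)·(-50)] / 9250 = -0.001568
∂h/∂y = [(-10)·(-0.41) − 195·(+0.12)] / 9250 = -0.002086
|∇h| = √(-0.001568² + -0.002086²) = 0.00261
Seepage velocity v = K·i/n = 500.0 × 0.00261 / 0.29 = 4.5 m/day.
t = 1000 / 4.5 = 222.2 days.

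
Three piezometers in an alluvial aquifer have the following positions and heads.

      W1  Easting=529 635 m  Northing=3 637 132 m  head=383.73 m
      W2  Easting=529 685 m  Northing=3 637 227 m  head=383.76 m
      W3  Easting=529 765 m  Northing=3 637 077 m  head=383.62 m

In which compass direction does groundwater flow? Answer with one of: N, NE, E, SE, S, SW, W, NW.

Differences from W1: to W2 (Δx, Δy, Δh) = (50, 95, +0.03); to W3 = (130, -55, -0.11).
Determinant of the coordinate differences = 50·(-55) − 130·95 = -15100.
∂h/∂x = [(+0.03)·(-55) − (-0.11)·95] / -15100 = -0.0005828
∂h/∂y = [50·(-0.11) − 130·(+0.03)] / -15100 = +0.0006225
Flow = −∇h = (+0.0005828 east, -0.0006225 north), which points southeast.

SE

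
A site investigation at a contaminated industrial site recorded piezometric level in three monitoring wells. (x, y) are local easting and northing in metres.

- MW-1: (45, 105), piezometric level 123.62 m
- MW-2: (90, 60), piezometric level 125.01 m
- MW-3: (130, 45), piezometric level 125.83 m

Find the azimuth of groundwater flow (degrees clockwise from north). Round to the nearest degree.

Differences from MW-1: to MW-2 (Δx, Δy, Δh) = (45, -45, +1.39); to MW-3 = (85, -60, +2.21).
Determinant of the coordinate differences = 45·(-60) − 85·(-45) = 1125.
∂h/∂x = [(+1.39)·(-60) − (+2.21)·(-45)] / 1125 = +0.01427
∂h/∂y = [45·(+2.21) − 85·(+1.39)] / 1125 = -0.01662
Flow direction (−∇h) has components (-0.01427 E, +0.01662 N).
Azimuth = atan2(E, N) = atan2(-0.01427, +0.01662) = 319.4° ≈ 319°.

319°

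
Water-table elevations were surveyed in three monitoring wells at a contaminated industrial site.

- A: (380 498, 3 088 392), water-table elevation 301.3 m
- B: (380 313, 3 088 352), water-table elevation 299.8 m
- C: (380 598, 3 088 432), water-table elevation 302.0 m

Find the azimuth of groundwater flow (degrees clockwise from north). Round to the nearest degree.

Three-point gradient (reference A): Δ to B = (-185, -40, -1.5), Δ to C = (100, 40, +0.7).
∂h/∂x = +0.009412, ∂h/∂y = -0.006029 (det = -3400).
Flow direction (−∇h) has components (-0.009412 E, +0.006029 N).
Azimuth = atan2(E, N) = atan2(-0.009412, +0.006029) = 302.6° ≈ 303°.

303°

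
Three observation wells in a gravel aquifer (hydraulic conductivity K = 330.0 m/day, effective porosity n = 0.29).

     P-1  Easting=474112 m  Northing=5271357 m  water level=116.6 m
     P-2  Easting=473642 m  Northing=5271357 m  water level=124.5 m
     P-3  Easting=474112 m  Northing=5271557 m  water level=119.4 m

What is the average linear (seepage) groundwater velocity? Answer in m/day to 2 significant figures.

∂h/∂x = (124.5 − 116.6) / (473642 − 474112) = -0.01681
∂h/∂y = (119.4 − 116.6) / (5271557 − 5271357) = +0.01400
|∇h| = √(-0.01681² + 0.01400²) = 0.02188
Seepage velocity v = K·i/n = 330.0 × 0.02188 / 0.29 = 24.9 m/day.

25 m/day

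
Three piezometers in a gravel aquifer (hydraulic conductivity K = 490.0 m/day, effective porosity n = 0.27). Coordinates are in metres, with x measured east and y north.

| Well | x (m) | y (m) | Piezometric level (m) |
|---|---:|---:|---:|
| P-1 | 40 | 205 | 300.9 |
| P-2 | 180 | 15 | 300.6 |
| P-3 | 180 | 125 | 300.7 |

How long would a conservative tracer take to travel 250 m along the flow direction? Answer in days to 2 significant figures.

Three-point gradient (reference P-1): Δ to P-2 = (140, -190, -0.3), Δ to P-3 = (140, -80, -0.2).
∂h/∂x = -0.0009091, ∂h/∂y = +0.0009091 (det = 15400).
|∇h| = √(-0.0009091² + 0.0009091²) = 0.001286
Seepage velocity v = K·i/n = 490.0 × 0.001286 / 0.27 = 2.334 m/day.
t = 250 / 2.334 = 107.1 days.

110 days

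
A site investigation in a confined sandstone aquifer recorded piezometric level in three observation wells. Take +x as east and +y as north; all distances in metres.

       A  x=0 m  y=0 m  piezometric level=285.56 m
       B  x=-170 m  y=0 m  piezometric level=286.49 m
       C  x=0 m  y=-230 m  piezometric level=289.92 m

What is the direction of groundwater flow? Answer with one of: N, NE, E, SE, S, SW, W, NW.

∂h/∂x = (286.49 − 285.56) / (-170 − 0) = -0.005471
∂h/∂y = (289.92 − 285.56) / (-230 − 0) = -0.01896
Flow = −∇h = (+0.005471 east, +0.01896 north), which points north.

N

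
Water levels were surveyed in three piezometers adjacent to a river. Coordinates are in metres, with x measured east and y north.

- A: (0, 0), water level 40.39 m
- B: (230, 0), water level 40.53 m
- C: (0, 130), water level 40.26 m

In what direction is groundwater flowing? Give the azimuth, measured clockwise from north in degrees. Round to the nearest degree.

329°

∂h/∂x = (40.53 − 40.39) / (230 − 0) = +0.0006087
∂h/∂y = (40.26 − 40.39) / (130 − 0) = -0.001000
Flow direction (−∇h) has components (-0.0006087 E, +0.001000 N).
Azimuth = atan2(E, N) = atan2(-0.0006087, +0.001000) = 328.7° ≈ 329°.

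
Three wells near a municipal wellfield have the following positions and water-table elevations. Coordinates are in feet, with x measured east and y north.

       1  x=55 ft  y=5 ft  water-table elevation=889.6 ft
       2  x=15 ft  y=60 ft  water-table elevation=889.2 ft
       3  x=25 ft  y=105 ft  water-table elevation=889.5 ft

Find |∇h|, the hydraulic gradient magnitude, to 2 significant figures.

0.015

Taking 1 as reference: 2−1 = (-40, 55, -0.4); 3−1 = (-30, 100, -0.1).
Solve a·Δx + b·Δy = Δh: det = (-40)·100 − (-30)·55 = -2350.
∂h/∂x = [(-0.4)·100 − (-0.1)·55] / -2350 = +0.01468
∂h/∂y = [(-40)·(-0.1) − (-30)·(-0.4)] / -2350 = +0.003404
|∇h| = √(0.01468² + 0.003404²) = 0.01507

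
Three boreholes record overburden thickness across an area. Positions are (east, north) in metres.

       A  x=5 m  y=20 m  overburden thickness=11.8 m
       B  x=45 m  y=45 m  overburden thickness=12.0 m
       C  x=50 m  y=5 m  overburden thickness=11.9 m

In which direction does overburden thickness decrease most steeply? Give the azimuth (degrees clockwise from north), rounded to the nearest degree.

228°

With d = a·x + b·y + c and A as origin, the differences give:
  40·a + 25·b = +0.2
  45·a + (-15)·b = +0.1
Eliminate b (×(-15) and ×25, subtract): -1725·a = -5.50 → a = ∂d/∂x = +0.003188
Back-substitute: b = ∂d/∂y = +0.002899.
Steepest decrease is along −∇f: components (-0.003188 E, -0.002899 N).
Azimuth = atan2(-0.003188, -0.002899) = 227.7° ≈ 228°.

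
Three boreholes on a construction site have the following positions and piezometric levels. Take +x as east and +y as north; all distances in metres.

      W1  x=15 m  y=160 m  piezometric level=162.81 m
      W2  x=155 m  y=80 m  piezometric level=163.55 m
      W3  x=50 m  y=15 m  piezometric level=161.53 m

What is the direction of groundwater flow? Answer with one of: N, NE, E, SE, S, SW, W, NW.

SW

Differences from W1: to W2 (Δx, Δy, Δh) = (140, -80, +0.74); to W3 = (35, -145, -1.28).
Solve a·Δx + b·Δy = Δh: det = 140·(-145) − 35·(-80) = -17500.
∂h/∂x = [(+0.74)·(-145) − (-1.28)·(-80)] / -17500 = +0.01198
∂h/∂y = [140·(-1.28) − 35·(+0.74)] / -17500 = +0.01172
Flow = −∇h = (-0.01198 east, -0.01172 north), which points southwest.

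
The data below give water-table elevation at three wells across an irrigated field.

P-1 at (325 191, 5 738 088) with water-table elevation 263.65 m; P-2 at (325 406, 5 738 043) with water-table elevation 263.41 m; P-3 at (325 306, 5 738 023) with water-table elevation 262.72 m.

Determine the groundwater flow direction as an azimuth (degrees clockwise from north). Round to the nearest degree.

189°

Taking P-1 as reference: P-2−P-1 = (215, -45, -0.24); P-3−P-1 = (115, -65, -0.93).
Determinant of the coordinate differences = 215·(-65) − 115·(-45) = -8800.
∂h/∂x = [(-0.24)·(-65) − (-0.93)·(-45)] / -8800 = +0.002983
∂h/∂y = [215·(-0.93) − 115·(-0.24)] / -8800 = +0.01959
Flow direction (−∇h) has components (-0.002983 E, -0.01959 N).
Azimuth = atan2(E, N) = atan2(-0.002983, -0.01959) = 188.7° ≈ 189°.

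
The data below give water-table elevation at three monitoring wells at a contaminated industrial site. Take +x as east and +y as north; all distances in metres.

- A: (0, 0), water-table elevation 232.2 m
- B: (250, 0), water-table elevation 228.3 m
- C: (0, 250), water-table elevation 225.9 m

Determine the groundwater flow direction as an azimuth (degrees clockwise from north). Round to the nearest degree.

∂h/∂x = (228.3 − 232.2) / (250 − 0) = -0.01560
∂h/∂y = (225.9 − 232.2) / (250 − 0) = -0.02520
Flow direction (−∇h) has components (+0.01560 E, +0.02520 N).
Azimuth = atan2(E, N) = atan2(+0.01560, +0.02520) = 31.8° ≈ 032°.

032°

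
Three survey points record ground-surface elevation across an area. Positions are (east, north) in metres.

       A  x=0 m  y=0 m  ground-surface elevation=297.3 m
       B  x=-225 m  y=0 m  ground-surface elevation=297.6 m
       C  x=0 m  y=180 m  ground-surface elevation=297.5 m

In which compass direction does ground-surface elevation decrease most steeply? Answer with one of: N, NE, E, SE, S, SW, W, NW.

SE

∂z/∂x = (297.6 − 297.3) / (-225 − 0) = -0.001333
∂z/∂y = (297.5 − 297.3) / (180 − 0) = +0.001111
Steepest decrease is along −∇f = (+0.001333 E, -0.001111 N) → southeast.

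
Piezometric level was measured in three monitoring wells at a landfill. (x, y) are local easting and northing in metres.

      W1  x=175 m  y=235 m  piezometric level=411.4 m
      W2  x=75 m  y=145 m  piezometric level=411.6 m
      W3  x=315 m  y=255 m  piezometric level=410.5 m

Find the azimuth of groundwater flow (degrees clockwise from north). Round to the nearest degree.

With h = a·x + b·y + c and W1 as origin, the differences give:
  (-100)·a + (-90)·b = +0.2
  140·a + 20·b = -0.9
Eliminate b (×20 and ×(-90), subtract): 10600·a = -77.00 → a = ∂h/∂x = -0.007264
Back-substitute: b = ∂h/∂y = +0.005849.
Flow direction (−∇h) has components (+0.007264 E, -0.005849 N).
Azimuth = atan2(E, N) = atan2(+0.007264, -0.005849) = 128.8° ≈ 129°.

129°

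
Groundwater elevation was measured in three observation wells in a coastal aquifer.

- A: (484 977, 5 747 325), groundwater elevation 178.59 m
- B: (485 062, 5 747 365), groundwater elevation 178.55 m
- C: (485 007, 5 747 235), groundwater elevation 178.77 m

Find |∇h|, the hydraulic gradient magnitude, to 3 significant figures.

0.00191

With h = a·x + b·y + c and A as origin, the differences give:
  85·a + 40·b = -0.04
  30·a + (-90)·b = +0.18
Eliminate b (×(-90) and ×40, subtract): -8850·a = -3.600 → a = ∂h/∂x = +0.0004068
Back-substitute: b = ∂h/∂y = -0.001864.
|∇h| = √(0.0004068² + -0.001864²) = 0.001908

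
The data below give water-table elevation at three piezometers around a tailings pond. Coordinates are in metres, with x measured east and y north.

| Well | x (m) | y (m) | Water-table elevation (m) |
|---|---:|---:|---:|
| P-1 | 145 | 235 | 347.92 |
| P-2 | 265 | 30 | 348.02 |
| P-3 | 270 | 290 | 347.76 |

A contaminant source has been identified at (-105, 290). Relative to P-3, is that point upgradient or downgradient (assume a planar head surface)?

With h = a·x + b·y + c and P-1 as origin, the differences give:
  120·a + (-205)·b = +0.10
  125·a + 55·b = -0.16
Eliminate b (×55 and ×(-205), subtract): 32225·a = -27.300 → a = ∂h/∂x = -0.0008472
Back-substitute: b = ∂h/∂y = -0.0009837.
Head at (-105, 290) = 347.92 + (-0.0008472)·(-250) + (-0.0009837)·(55) = 348.08 m.
That is higher than the 347.76 m at P-3, so the point is upgradient.

upgradient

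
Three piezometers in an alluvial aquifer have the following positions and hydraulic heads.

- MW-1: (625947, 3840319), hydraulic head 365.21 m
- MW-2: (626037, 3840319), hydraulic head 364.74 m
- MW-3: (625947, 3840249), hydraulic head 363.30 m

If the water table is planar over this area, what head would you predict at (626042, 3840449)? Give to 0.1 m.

∂h/∂x = (364.74 − 365.21) / (626037 − 625947) = -0.005222
∂h/∂y = (363.30 − 365.21) / (3840249 − 3840319) = +0.02729
h(626042, 3840449) = 365.21 + (-0.005222)·(95) + (+0.02729)·(130) = 365.21 -0.496 +3.547 = 368.261 m.

368.3 m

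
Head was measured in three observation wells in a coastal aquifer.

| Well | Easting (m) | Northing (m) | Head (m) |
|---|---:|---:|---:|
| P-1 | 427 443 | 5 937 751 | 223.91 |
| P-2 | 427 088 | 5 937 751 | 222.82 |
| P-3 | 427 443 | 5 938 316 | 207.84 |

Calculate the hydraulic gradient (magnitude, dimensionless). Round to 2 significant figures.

∂h/∂x = (222.82 − 223.91) / (427088 − 427443) = +0.003070
∂h/∂y = (207.84 − 223.91) / (5938316 − 5937751) = -0.02844
|∇h| = √(0.003070² + -0.02844²) = 0.02861

0.029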